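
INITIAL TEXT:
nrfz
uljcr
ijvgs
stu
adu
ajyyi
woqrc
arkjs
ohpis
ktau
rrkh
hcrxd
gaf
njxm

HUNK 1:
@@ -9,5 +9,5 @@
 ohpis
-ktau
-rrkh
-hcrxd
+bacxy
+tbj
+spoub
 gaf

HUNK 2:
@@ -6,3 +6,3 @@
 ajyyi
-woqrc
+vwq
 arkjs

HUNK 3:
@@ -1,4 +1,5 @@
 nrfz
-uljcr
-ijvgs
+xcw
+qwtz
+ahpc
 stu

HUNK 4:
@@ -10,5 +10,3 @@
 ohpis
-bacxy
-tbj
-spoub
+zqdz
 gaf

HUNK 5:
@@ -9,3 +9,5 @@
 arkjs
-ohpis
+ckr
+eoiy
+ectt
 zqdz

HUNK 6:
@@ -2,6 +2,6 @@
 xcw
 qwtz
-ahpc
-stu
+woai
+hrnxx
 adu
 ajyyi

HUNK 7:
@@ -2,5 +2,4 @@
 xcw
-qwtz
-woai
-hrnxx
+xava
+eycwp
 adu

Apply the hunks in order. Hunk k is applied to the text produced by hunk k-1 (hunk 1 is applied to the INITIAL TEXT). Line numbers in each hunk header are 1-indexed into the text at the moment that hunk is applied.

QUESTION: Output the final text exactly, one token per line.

Answer: nrfz
xcw
xava
eycwp
adu
ajyyi
vwq
arkjs
ckr
eoiy
ectt
zqdz
gaf
njxm

Derivation:
Hunk 1: at line 9 remove [ktau,rrkh,hcrxd] add [bacxy,tbj,spoub] -> 14 lines: nrfz uljcr ijvgs stu adu ajyyi woqrc arkjs ohpis bacxy tbj spoub gaf njxm
Hunk 2: at line 6 remove [woqrc] add [vwq] -> 14 lines: nrfz uljcr ijvgs stu adu ajyyi vwq arkjs ohpis bacxy tbj spoub gaf njxm
Hunk 3: at line 1 remove [uljcr,ijvgs] add [xcw,qwtz,ahpc] -> 15 lines: nrfz xcw qwtz ahpc stu adu ajyyi vwq arkjs ohpis bacxy tbj spoub gaf njxm
Hunk 4: at line 10 remove [bacxy,tbj,spoub] add [zqdz] -> 13 lines: nrfz xcw qwtz ahpc stu adu ajyyi vwq arkjs ohpis zqdz gaf njxm
Hunk 5: at line 9 remove [ohpis] add [ckr,eoiy,ectt] -> 15 lines: nrfz xcw qwtz ahpc stu adu ajyyi vwq arkjs ckr eoiy ectt zqdz gaf njxm
Hunk 6: at line 2 remove [ahpc,stu] add [woai,hrnxx] -> 15 lines: nrfz xcw qwtz woai hrnxx adu ajyyi vwq arkjs ckr eoiy ectt zqdz gaf njxm
Hunk 7: at line 2 remove [qwtz,woai,hrnxx] add [xava,eycwp] -> 14 lines: nrfz xcw xava eycwp adu ajyyi vwq arkjs ckr eoiy ectt zqdz gaf njxm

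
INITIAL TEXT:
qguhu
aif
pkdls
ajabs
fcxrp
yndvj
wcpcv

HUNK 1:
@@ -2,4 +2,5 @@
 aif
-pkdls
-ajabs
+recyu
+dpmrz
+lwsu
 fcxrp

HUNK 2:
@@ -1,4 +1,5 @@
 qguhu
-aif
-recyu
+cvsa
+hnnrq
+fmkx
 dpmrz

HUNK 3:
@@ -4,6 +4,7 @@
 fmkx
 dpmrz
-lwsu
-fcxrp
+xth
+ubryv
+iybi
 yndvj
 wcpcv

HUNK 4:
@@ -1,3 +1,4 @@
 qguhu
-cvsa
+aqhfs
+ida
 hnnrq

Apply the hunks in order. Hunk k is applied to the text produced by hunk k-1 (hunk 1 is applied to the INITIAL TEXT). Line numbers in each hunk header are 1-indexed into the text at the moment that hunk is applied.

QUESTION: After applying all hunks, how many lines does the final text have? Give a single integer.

Answer: 11

Derivation:
Hunk 1: at line 2 remove [pkdls,ajabs] add [recyu,dpmrz,lwsu] -> 8 lines: qguhu aif recyu dpmrz lwsu fcxrp yndvj wcpcv
Hunk 2: at line 1 remove [aif,recyu] add [cvsa,hnnrq,fmkx] -> 9 lines: qguhu cvsa hnnrq fmkx dpmrz lwsu fcxrp yndvj wcpcv
Hunk 3: at line 4 remove [lwsu,fcxrp] add [xth,ubryv,iybi] -> 10 lines: qguhu cvsa hnnrq fmkx dpmrz xth ubryv iybi yndvj wcpcv
Hunk 4: at line 1 remove [cvsa] add [aqhfs,ida] -> 11 lines: qguhu aqhfs ida hnnrq fmkx dpmrz xth ubryv iybi yndvj wcpcv
Final line count: 11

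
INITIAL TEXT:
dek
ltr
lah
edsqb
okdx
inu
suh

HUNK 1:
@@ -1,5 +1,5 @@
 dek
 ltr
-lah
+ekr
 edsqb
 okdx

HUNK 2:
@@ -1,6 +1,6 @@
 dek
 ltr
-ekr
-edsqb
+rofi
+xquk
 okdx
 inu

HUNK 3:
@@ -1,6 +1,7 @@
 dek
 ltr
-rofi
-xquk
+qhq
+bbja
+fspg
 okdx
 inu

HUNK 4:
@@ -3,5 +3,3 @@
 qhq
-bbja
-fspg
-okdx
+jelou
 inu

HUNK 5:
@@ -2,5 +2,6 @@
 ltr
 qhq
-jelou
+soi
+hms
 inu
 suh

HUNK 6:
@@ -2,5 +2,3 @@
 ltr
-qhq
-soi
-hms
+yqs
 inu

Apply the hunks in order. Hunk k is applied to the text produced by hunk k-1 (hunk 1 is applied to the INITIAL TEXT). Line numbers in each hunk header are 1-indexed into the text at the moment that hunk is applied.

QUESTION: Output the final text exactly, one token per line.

Answer: dek
ltr
yqs
inu
suh

Derivation:
Hunk 1: at line 1 remove [lah] add [ekr] -> 7 lines: dek ltr ekr edsqb okdx inu suh
Hunk 2: at line 1 remove [ekr,edsqb] add [rofi,xquk] -> 7 lines: dek ltr rofi xquk okdx inu suh
Hunk 3: at line 1 remove [rofi,xquk] add [qhq,bbja,fspg] -> 8 lines: dek ltr qhq bbja fspg okdx inu suh
Hunk 4: at line 3 remove [bbja,fspg,okdx] add [jelou] -> 6 lines: dek ltr qhq jelou inu suh
Hunk 5: at line 2 remove [jelou] add [soi,hms] -> 7 lines: dek ltr qhq soi hms inu suh
Hunk 6: at line 2 remove [qhq,soi,hms] add [yqs] -> 5 lines: dek ltr yqs inu suh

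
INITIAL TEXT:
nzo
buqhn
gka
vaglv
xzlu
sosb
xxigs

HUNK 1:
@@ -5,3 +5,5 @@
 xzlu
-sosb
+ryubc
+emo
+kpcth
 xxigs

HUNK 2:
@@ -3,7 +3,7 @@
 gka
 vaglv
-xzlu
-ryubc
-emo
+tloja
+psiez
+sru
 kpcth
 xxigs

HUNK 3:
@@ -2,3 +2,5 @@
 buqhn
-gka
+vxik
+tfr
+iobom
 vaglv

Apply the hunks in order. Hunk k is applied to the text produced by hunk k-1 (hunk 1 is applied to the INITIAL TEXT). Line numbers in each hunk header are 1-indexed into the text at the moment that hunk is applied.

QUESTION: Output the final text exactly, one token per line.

Answer: nzo
buqhn
vxik
tfr
iobom
vaglv
tloja
psiez
sru
kpcth
xxigs

Derivation:
Hunk 1: at line 5 remove [sosb] add [ryubc,emo,kpcth] -> 9 lines: nzo buqhn gka vaglv xzlu ryubc emo kpcth xxigs
Hunk 2: at line 3 remove [xzlu,ryubc,emo] add [tloja,psiez,sru] -> 9 lines: nzo buqhn gka vaglv tloja psiez sru kpcth xxigs
Hunk 3: at line 2 remove [gka] add [vxik,tfr,iobom] -> 11 lines: nzo buqhn vxik tfr iobom vaglv tloja psiez sru kpcth xxigs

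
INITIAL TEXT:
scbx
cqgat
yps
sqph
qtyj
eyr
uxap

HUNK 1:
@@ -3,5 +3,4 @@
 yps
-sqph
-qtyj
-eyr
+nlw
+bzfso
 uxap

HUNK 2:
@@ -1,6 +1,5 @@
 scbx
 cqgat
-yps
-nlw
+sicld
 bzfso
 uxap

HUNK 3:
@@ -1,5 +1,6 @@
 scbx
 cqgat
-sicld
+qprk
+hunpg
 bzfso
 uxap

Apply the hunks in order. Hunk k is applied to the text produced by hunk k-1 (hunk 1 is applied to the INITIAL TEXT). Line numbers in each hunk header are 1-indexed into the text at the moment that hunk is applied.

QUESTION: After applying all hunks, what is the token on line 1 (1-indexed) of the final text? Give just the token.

Answer: scbx

Derivation:
Hunk 1: at line 3 remove [sqph,qtyj,eyr] add [nlw,bzfso] -> 6 lines: scbx cqgat yps nlw bzfso uxap
Hunk 2: at line 1 remove [yps,nlw] add [sicld] -> 5 lines: scbx cqgat sicld bzfso uxap
Hunk 3: at line 1 remove [sicld] add [qprk,hunpg] -> 6 lines: scbx cqgat qprk hunpg bzfso uxap
Final line 1: scbx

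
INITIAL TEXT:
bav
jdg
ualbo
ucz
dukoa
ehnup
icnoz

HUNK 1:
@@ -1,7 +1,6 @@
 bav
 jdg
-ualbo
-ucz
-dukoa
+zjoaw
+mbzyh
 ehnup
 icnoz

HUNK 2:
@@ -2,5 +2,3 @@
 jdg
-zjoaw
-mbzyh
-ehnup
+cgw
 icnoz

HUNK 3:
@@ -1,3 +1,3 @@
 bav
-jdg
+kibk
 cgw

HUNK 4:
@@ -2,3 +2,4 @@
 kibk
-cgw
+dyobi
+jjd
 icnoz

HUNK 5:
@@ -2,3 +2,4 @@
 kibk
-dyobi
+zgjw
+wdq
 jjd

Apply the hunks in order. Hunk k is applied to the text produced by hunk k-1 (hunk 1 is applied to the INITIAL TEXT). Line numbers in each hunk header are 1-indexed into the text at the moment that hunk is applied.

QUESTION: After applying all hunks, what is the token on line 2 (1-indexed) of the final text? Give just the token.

Hunk 1: at line 1 remove [ualbo,ucz,dukoa] add [zjoaw,mbzyh] -> 6 lines: bav jdg zjoaw mbzyh ehnup icnoz
Hunk 2: at line 2 remove [zjoaw,mbzyh,ehnup] add [cgw] -> 4 lines: bav jdg cgw icnoz
Hunk 3: at line 1 remove [jdg] add [kibk] -> 4 lines: bav kibk cgw icnoz
Hunk 4: at line 2 remove [cgw] add [dyobi,jjd] -> 5 lines: bav kibk dyobi jjd icnoz
Hunk 5: at line 2 remove [dyobi] add [zgjw,wdq] -> 6 lines: bav kibk zgjw wdq jjd icnoz
Final line 2: kibk

Answer: kibk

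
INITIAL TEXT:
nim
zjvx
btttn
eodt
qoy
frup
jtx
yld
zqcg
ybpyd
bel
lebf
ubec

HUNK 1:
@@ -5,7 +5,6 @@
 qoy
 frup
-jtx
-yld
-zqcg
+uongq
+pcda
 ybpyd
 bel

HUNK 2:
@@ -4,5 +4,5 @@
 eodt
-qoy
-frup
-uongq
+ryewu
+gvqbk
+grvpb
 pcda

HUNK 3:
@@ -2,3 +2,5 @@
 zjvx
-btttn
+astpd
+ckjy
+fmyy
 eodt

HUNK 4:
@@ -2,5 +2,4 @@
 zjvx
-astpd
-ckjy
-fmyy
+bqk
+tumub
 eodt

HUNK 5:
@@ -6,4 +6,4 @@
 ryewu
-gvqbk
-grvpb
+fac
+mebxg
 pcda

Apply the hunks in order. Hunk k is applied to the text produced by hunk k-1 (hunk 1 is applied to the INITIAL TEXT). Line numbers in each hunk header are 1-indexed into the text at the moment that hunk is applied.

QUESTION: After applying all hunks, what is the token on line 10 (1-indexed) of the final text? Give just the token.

Answer: ybpyd

Derivation:
Hunk 1: at line 5 remove [jtx,yld,zqcg] add [uongq,pcda] -> 12 lines: nim zjvx btttn eodt qoy frup uongq pcda ybpyd bel lebf ubec
Hunk 2: at line 4 remove [qoy,frup,uongq] add [ryewu,gvqbk,grvpb] -> 12 lines: nim zjvx btttn eodt ryewu gvqbk grvpb pcda ybpyd bel lebf ubec
Hunk 3: at line 2 remove [btttn] add [astpd,ckjy,fmyy] -> 14 lines: nim zjvx astpd ckjy fmyy eodt ryewu gvqbk grvpb pcda ybpyd bel lebf ubec
Hunk 4: at line 2 remove [astpd,ckjy,fmyy] add [bqk,tumub] -> 13 lines: nim zjvx bqk tumub eodt ryewu gvqbk grvpb pcda ybpyd bel lebf ubec
Hunk 5: at line 6 remove [gvqbk,grvpb] add [fac,mebxg] -> 13 lines: nim zjvx bqk tumub eodt ryewu fac mebxg pcda ybpyd bel lebf ubec
Final line 10: ybpyd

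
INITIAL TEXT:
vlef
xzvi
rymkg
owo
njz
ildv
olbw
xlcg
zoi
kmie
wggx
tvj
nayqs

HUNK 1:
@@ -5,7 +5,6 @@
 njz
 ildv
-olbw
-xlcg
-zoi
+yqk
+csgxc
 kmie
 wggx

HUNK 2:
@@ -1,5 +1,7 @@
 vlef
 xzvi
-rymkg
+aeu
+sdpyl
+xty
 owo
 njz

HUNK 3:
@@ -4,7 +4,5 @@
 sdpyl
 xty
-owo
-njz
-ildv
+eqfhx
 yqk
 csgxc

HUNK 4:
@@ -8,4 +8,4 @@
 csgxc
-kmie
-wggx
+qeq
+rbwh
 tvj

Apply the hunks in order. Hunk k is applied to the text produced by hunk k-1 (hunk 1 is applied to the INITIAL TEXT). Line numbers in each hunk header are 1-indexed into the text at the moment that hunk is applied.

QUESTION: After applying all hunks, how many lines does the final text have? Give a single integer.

Answer: 12

Derivation:
Hunk 1: at line 5 remove [olbw,xlcg,zoi] add [yqk,csgxc] -> 12 lines: vlef xzvi rymkg owo njz ildv yqk csgxc kmie wggx tvj nayqs
Hunk 2: at line 1 remove [rymkg] add [aeu,sdpyl,xty] -> 14 lines: vlef xzvi aeu sdpyl xty owo njz ildv yqk csgxc kmie wggx tvj nayqs
Hunk 3: at line 4 remove [owo,njz,ildv] add [eqfhx] -> 12 lines: vlef xzvi aeu sdpyl xty eqfhx yqk csgxc kmie wggx tvj nayqs
Hunk 4: at line 8 remove [kmie,wggx] add [qeq,rbwh] -> 12 lines: vlef xzvi aeu sdpyl xty eqfhx yqk csgxc qeq rbwh tvj nayqs
Final line count: 12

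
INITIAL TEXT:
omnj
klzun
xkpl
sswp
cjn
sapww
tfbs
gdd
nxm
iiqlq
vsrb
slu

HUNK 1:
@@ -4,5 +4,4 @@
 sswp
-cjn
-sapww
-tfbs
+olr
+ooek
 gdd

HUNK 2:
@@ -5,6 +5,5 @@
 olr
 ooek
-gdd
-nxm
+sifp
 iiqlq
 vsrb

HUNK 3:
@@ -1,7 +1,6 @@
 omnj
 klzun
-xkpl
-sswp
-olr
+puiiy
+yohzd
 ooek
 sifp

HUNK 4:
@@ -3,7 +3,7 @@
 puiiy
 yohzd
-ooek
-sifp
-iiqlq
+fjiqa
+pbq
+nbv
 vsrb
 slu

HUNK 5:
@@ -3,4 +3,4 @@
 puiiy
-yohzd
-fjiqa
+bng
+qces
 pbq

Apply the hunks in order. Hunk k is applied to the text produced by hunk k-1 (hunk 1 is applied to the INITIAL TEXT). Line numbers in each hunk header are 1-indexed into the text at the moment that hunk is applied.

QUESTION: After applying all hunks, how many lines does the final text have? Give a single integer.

Hunk 1: at line 4 remove [cjn,sapww,tfbs] add [olr,ooek] -> 11 lines: omnj klzun xkpl sswp olr ooek gdd nxm iiqlq vsrb slu
Hunk 2: at line 5 remove [gdd,nxm] add [sifp] -> 10 lines: omnj klzun xkpl sswp olr ooek sifp iiqlq vsrb slu
Hunk 3: at line 1 remove [xkpl,sswp,olr] add [puiiy,yohzd] -> 9 lines: omnj klzun puiiy yohzd ooek sifp iiqlq vsrb slu
Hunk 4: at line 3 remove [ooek,sifp,iiqlq] add [fjiqa,pbq,nbv] -> 9 lines: omnj klzun puiiy yohzd fjiqa pbq nbv vsrb slu
Hunk 5: at line 3 remove [yohzd,fjiqa] add [bng,qces] -> 9 lines: omnj klzun puiiy bng qces pbq nbv vsrb slu
Final line count: 9

Answer: 9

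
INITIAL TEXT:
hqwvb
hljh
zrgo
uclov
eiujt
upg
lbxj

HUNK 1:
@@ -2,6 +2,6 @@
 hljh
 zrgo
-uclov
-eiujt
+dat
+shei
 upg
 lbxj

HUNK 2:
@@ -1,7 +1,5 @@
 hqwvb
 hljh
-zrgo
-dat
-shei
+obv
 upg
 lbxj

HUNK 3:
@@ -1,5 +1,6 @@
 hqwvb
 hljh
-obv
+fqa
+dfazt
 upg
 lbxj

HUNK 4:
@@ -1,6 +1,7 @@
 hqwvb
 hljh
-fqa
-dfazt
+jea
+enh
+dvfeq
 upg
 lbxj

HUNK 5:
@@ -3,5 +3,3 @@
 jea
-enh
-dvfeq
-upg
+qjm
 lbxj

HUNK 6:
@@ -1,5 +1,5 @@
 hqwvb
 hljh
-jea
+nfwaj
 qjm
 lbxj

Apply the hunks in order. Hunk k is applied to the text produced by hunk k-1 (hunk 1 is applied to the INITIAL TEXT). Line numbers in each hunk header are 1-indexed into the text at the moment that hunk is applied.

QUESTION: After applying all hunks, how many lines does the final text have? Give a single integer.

Hunk 1: at line 2 remove [uclov,eiujt] add [dat,shei] -> 7 lines: hqwvb hljh zrgo dat shei upg lbxj
Hunk 2: at line 1 remove [zrgo,dat,shei] add [obv] -> 5 lines: hqwvb hljh obv upg lbxj
Hunk 3: at line 1 remove [obv] add [fqa,dfazt] -> 6 lines: hqwvb hljh fqa dfazt upg lbxj
Hunk 4: at line 1 remove [fqa,dfazt] add [jea,enh,dvfeq] -> 7 lines: hqwvb hljh jea enh dvfeq upg lbxj
Hunk 5: at line 3 remove [enh,dvfeq,upg] add [qjm] -> 5 lines: hqwvb hljh jea qjm lbxj
Hunk 6: at line 1 remove [jea] add [nfwaj] -> 5 lines: hqwvb hljh nfwaj qjm lbxj
Final line count: 5

Answer: 5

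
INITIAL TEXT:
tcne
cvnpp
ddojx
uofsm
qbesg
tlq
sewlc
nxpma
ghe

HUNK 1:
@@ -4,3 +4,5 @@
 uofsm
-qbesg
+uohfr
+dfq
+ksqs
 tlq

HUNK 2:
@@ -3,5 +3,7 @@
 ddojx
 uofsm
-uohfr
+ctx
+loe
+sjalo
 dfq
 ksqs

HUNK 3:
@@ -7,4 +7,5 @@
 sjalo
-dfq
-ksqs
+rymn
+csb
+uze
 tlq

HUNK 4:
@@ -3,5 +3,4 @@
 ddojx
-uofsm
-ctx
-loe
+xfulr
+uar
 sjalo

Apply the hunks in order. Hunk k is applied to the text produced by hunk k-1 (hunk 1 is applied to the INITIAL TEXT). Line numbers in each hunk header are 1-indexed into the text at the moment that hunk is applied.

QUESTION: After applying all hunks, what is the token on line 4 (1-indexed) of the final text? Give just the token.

Hunk 1: at line 4 remove [qbesg] add [uohfr,dfq,ksqs] -> 11 lines: tcne cvnpp ddojx uofsm uohfr dfq ksqs tlq sewlc nxpma ghe
Hunk 2: at line 3 remove [uohfr] add [ctx,loe,sjalo] -> 13 lines: tcne cvnpp ddojx uofsm ctx loe sjalo dfq ksqs tlq sewlc nxpma ghe
Hunk 3: at line 7 remove [dfq,ksqs] add [rymn,csb,uze] -> 14 lines: tcne cvnpp ddojx uofsm ctx loe sjalo rymn csb uze tlq sewlc nxpma ghe
Hunk 4: at line 3 remove [uofsm,ctx,loe] add [xfulr,uar] -> 13 lines: tcne cvnpp ddojx xfulr uar sjalo rymn csb uze tlq sewlc nxpma ghe
Final line 4: xfulr

Answer: xfulr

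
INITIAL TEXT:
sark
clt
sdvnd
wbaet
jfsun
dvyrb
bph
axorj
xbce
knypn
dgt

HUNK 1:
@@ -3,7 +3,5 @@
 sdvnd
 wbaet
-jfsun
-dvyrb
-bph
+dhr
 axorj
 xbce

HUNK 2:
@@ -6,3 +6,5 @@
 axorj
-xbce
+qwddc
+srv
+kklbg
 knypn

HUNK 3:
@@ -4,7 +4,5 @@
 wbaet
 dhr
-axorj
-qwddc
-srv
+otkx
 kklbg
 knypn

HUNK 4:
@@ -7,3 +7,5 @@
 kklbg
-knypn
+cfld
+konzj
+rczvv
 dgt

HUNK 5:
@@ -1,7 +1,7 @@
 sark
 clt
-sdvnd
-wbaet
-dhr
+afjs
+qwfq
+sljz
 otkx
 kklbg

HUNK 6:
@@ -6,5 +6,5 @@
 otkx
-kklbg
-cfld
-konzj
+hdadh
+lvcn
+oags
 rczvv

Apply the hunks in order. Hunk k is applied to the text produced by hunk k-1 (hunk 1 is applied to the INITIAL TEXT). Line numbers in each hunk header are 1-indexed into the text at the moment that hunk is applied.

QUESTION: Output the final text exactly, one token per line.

Hunk 1: at line 3 remove [jfsun,dvyrb,bph] add [dhr] -> 9 lines: sark clt sdvnd wbaet dhr axorj xbce knypn dgt
Hunk 2: at line 6 remove [xbce] add [qwddc,srv,kklbg] -> 11 lines: sark clt sdvnd wbaet dhr axorj qwddc srv kklbg knypn dgt
Hunk 3: at line 4 remove [axorj,qwddc,srv] add [otkx] -> 9 lines: sark clt sdvnd wbaet dhr otkx kklbg knypn dgt
Hunk 4: at line 7 remove [knypn] add [cfld,konzj,rczvv] -> 11 lines: sark clt sdvnd wbaet dhr otkx kklbg cfld konzj rczvv dgt
Hunk 5: at line 1 remove [sdvnd,wbaet,dhr] add [afjs,qwfq,sljz] -> 11 lines: sark clt afjs qwfq sljz otkx kklbg cfld konzj rczvv dgt
Hunk 6: at line 6 remove [kklbg,cfld,konzj] add [hdadh,lvcn,oags] -> 11 lines: sark clt afjs qwfq sljz otkx hdadh lvcn oags rczvv dgt

Answer: sark
clt
afjs
qwfq
sljz
otkx
hdadh
lvcn
oags
rczvv
dgt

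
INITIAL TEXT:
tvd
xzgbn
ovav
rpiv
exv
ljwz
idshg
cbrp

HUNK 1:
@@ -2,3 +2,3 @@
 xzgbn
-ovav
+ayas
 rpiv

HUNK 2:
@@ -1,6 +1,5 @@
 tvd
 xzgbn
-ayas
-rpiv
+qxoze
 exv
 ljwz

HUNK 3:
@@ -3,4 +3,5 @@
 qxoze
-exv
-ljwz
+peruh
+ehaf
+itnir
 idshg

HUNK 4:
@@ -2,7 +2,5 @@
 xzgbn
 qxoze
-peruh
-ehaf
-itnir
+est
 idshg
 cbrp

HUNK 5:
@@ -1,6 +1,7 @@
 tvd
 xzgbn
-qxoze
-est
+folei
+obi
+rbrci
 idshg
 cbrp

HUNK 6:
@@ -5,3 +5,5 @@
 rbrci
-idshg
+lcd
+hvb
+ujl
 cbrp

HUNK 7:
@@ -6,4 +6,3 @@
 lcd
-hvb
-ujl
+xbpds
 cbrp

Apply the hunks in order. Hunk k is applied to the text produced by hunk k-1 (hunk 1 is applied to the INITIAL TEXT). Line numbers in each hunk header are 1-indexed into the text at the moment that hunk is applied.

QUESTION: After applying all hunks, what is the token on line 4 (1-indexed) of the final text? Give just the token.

Hunk 1: at line 2 remove [ovav] add [ayas] -> 8 lines: tvd xzgbn ayas rpiv exv ljwz idshg cbrp
Hunk 2: at line 1 remove [ayas,rpiv] add [qxoze] -> 7 lines: tvd xzgbn qxoze exv ljwz idshg cbrp
Hunk 3: at line 3 remove [exv,ljwz] add [peruh,ehaf,itnir] -> 8 lines: tvd xzgbn qxoze peruh ehaf itnir idshg cbrp
Hunk 4: at line 2 remove [peruh,ehaf,itnir] add [est] -> 6 lines: tvd xzgbn qxoze est idshg cbrp
Hunk 5: at line 1 remove [qxoze,est] add [folei,obi,rbrci] -> 7 lines: tvd xzgbn folei obi rbrci idshg cbrp
Hunk 6: at line 5 remove [idshg] add [lcd,hvb,ujl] -> 9 lines: tvd xzgbn folei obi rbrci lcd hvb ujl cbrp
Hunk 7: at line 6 remove [hvb,ujl] add [xbpds] -> 8 lines: tvd xzgbn folei obi rbrci lcd xbpds cbrp
Final line 4: obi

Answer: obi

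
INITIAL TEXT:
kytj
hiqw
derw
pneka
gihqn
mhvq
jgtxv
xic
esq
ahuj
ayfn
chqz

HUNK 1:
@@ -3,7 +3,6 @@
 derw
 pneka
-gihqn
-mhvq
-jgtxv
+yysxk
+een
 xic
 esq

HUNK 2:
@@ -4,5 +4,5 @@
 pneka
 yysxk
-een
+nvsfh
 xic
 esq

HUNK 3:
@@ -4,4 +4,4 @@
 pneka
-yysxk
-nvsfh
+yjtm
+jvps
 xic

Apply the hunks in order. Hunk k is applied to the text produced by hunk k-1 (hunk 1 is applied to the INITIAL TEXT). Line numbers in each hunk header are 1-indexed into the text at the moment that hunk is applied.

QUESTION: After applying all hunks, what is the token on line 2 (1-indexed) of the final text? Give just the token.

Hunk 1: at line 3 remove [gihqn,mhvq,jgtxv] add [yysxk,een] -> 11 lines: kytj hiqw derw pneka yysxk een xic esq ahuj ayfn chqz
Hunk 2: at line 4 remove [een] add [nvsfh] -> 11 lines: kytj hiqw derw pneka yysxk nvsfh xic esq ahuj ayfn chqz
Hunk 3: at line 4 remove [yysxk,nvsfh] add [yjtm,jvps] -> 11 lines: kytj hiqw derw pneka yjtm jvps xic esq ahuj ayfn chqz
Final line 2: hiqw

Answer: hiqw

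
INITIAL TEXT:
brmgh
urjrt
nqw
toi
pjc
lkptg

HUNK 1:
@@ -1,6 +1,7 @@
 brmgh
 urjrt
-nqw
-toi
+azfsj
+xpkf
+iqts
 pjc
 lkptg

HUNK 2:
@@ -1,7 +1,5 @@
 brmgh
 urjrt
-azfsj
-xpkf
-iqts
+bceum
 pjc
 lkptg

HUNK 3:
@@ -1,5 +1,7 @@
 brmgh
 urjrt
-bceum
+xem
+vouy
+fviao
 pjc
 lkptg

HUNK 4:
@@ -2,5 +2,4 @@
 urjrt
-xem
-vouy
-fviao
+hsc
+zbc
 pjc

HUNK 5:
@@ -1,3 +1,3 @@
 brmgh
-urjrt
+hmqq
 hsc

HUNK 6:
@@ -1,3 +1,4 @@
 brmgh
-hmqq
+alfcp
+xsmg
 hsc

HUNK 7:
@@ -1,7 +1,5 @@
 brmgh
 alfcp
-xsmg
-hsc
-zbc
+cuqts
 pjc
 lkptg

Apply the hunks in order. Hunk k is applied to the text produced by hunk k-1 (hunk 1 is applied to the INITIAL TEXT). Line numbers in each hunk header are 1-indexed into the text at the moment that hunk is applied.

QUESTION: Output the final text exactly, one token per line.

Answer: brmgh
alfcp
cuqts
pjc
lkptg

Derivation:
Hunk 1: at line 1 remove [nqw,toi] add [azfsj,xpkf,iqts] -> 7 lines: brmgh urjrt azfsj xpkf iqts pjc lkptg
Hunk 2: at line 1 remove [azfsj,xpkf,iqts] add [bceum] -> 5 lines: brmgh urjrt bceum pjc lkptg
Hunk 3: at line 1 remove [bceum] add [xem,vouy,fviao] -> 7 lines: brmgh urjrt xem vouy fviao pjc lkptg
Hunk 4: at line 2 remove [xem,vouy,fviao] add [hsc,zbc] -> 6 lines: brmgh urjrt hsc zbc pjc lkptg
Hunk 5: at line 1 remove [urjrt] add [hmqq] -> 6 lines: brmgh hmqq hsc zbc pjc lkptg
Hunk 6: at line 1 remove [hmqq] add [alfcp,xsmg] -> 7 lines: brmgh alfcp xsmg hsc zbc pjc lkptg
Hunk 7: at line 1 remove [xsmg,hsc,zbc] add [cuqts] -> 5 lines: brmgh alfcp cuqts pjc lkptg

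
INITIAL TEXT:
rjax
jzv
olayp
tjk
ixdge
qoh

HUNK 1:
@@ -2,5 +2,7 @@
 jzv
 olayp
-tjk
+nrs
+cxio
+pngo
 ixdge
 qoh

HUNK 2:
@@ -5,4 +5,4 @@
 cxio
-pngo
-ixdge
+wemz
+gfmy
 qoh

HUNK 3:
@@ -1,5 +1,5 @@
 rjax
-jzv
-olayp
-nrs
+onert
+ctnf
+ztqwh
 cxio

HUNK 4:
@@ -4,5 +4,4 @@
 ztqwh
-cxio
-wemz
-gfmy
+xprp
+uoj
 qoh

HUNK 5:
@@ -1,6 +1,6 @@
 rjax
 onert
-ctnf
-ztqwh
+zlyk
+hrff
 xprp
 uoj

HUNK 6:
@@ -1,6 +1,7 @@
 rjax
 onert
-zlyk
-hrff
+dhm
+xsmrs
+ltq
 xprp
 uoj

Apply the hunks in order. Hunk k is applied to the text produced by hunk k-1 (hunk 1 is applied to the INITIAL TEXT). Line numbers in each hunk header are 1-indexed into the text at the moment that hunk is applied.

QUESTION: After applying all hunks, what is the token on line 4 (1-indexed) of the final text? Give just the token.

Answer: xsmrs

Derivation:
Hunk 1: at line 2 remove [tjk] add [nrs,cxio,pngo] -> 8 lines: rjax jzv olayp nrs cxio pngo ixdge qoh
Hunk 2: at line 5 remove [pngo,ixdge] add [wemz,gfmy] -> 8 lines: rjax jzv olayp nrs cxio wemz gfmy qoh
Hunk 3: at line 1 remove [jzv,olayp,nrs] add [onert,ctnf,ztqwh] -> 8 lines: rjax onert ctnf ztqwh cxio wemz gfmy qoh
Hunk 4: at line 4 remove [cxio,wemz,gfmy] add [xprp,uoj] -> 7 lines: rjax onert ctnf ztqwh xprp uoj qoh
Hunk 5: at line 1 remove [ctnf,ztqwh] add [zlyk,hrff] -> 7 lines: rjax onert zlyk hrff xprp uoj qoh
Hunk 6: at line 1 remove [zlyk,hrff] add [dhm,xsmrs,ltq] -> 8 lines: rjax onert dhm xsmrs ltq xprp uoj qoh
Final line 4: xsmrs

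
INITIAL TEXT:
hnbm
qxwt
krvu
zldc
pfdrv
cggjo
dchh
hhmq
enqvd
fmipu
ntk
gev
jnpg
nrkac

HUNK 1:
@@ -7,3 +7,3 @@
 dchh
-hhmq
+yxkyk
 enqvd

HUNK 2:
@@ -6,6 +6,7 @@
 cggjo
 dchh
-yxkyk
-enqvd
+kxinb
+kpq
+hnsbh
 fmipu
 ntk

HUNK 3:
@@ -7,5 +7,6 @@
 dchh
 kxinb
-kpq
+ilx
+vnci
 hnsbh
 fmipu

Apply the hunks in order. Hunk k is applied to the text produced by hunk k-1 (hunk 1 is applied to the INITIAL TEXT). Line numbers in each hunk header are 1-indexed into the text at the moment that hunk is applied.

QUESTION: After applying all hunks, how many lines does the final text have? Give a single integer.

Answer: 16

Derivation:
Hunk 1: at line 7 remove [hhmq] add [yxkyk] -> 14 lines: hnbm qxwt krvu zldc pfdrv cggjo dchh yxkyk enqvd fmipu ntk gev jnpg nrkac
Hunk 2: at line 6 remove [yxkyk,enqvd] add [kxinb,kpq,hnsbh] -> 15 lines: hnbm qxwt krvu zldc pfdrv cggjo dchh kxinb kpq hnsbh fmipu ntk gev jnpg nrkac
Hunk 3: at line 7 remove [kpq] add [ilx,vnci] -> 16 lines: hnbm qxwt krvu zldc pfdrv cggjo dchh kxinb ilx vnci hnsbh fmipu ntk gev jnpg nrkac
Final line count: 16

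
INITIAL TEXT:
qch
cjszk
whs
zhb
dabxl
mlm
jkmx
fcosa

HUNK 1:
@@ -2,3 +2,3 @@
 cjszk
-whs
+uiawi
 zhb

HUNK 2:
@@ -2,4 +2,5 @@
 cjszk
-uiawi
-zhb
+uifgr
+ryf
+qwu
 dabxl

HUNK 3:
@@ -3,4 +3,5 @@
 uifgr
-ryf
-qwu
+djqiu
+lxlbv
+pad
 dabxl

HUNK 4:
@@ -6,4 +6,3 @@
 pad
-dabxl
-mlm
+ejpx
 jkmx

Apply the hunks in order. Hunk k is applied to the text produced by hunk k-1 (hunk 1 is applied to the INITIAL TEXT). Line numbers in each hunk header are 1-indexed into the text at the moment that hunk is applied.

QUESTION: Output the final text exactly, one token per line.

Hunk 1: at line 2 remove [whs] add [uiawi] -> 8 lines: qch cjszk uiawi zhb dabxl mlm jkmx fcosa
Hunk 2: at line 2 remove [uiawi,zhb] add [uifgr,ryf,qwu] -> 9 lines: qch cjszk uifgr ryf qwu dabxl mlm jkmx fcosa
Hunk 3: at line 3 remove [ryf,qwu] add [djqiu,lxlbv,pad] -> 10 lines: qch cjszk uifgr djqiu lxlbv pad dabxl mlm jkmx fcosa
Hunk 4: at line 6 remove [dabxl,mlm] add [ejpx] -> 9 lines: qch cjszk uifgr djqiu lxlbv pad ejpx jkmx fcosa

Answer: qch
cjszk
uifgr
djqiu
lxlbv
pad
ejpx
jkmx
fcosa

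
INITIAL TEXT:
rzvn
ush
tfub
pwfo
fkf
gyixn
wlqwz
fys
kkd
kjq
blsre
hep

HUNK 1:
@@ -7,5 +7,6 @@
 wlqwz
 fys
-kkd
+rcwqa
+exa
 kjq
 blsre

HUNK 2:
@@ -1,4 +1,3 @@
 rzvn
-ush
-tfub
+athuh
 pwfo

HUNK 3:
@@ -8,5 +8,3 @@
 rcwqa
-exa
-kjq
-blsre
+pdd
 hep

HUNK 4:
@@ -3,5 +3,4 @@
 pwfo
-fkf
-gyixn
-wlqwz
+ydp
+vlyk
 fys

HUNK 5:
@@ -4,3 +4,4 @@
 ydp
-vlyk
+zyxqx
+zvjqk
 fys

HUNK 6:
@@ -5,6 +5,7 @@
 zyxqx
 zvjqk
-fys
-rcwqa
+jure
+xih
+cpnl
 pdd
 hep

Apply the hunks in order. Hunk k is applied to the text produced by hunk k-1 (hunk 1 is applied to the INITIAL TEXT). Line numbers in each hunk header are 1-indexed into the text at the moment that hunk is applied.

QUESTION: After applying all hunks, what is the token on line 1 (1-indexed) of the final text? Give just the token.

Hunk 1: at line 7 remove [kkd] add [rcwqa,exa] -> 13 lines: rzvn ush tfub pwfo fkf gyixn wlqwz fys rcwqa exa kjq blsre hep
Hunk 2: at line 1 remove [ush,tfub] add [athuh] -> 12 lines: rzvn athuh pwfo fkf gyixn wlqwz fys rcwqa exa kjq blsre hep
Hunk 3: at line 8 remove [exa,kjq,blsre] add [pdd] -> 10 lines: rzvn athuh pwfo fkf gyixn wlqwz fys rcwqa pdd hep
Hunk 4: at line 3 remove [fkf,gyixn,wlqwz] add [ydp,vlyk] -> 9 lines: rzvn athuh pwfo ydp vlyk fys rcwqa pdd hep
Hunk 5: at line 4 remove [vlyk] add [zyxqx,zvjqk] -> 10 lines: rzvn athuh pwfo ydp zyxqx zvjqk fys rcwqa pdd hep
Hunk 6: at line 5 remove [fys,rcwqa] add [jure,xih,cpnl] -> 11 lines: rzvn athuh pwfo ydp zyxqx zvjqk jure xih cpnl pdd hep
Final line 1: rzvn

Answer: rzvn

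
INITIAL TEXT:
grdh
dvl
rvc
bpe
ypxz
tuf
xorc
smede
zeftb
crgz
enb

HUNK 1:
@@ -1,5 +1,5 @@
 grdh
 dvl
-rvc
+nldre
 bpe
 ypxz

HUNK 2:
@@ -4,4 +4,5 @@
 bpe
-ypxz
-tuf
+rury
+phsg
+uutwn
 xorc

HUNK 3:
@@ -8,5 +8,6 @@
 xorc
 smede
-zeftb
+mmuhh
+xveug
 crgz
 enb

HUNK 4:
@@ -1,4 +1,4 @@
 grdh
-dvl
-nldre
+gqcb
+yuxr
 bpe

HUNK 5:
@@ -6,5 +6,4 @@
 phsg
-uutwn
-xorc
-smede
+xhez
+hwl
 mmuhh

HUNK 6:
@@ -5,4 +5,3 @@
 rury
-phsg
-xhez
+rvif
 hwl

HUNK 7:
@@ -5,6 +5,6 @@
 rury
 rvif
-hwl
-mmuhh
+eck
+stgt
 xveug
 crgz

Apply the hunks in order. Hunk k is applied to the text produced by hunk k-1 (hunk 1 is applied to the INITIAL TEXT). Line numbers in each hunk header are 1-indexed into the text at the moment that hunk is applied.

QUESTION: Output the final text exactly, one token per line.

Answer: grdh
gqcb
yuxr
bpe
rury
rvif
eck
stgt
xveug
crgz
enb

Derivation:
Hunk 1: at line 1 remove [rvc] add [nldre] -> 11 lines: grdh dvl nldre bpe ypxz tuf xorc smede zeftb crgz enb
Hunk 2: at line 4 remove [ypxz,tuf] add [rury,phsg,uutwn] -> 12 lines: grdh dvl nldre bpe rury phsg uutwn xorc smede zeftb crgz enb
Hunk 3: at line 8 remove [zeftb] add [mmuhh,xveug] -> 13 lines: grdh dvl nldre bpe rury phsg uutwn xorc smede mmuhh xveug crgz enb
Hunk 4: at line 1 remove [dvl,nldre] add [gqcb,yuxr] -> 13 lines: grdh gqcb yuxr bpe rury phsg uutwn xorc smede mmuhh xveug crgz enb
Hunk 5: at line 6 remove [uutwn,xorc,smede] add [xhez,hwl] -> 12 lines: grdh gqcb yuxr bpe rury phsg xhez hwl mmuhh xveug crgz enb
Hunk 6: at line 5 remove [phsg,xhez] add [rvif] -> 11 lines: grdh gqcb yuxr bpe rury rvif hwl mmuhh xveug crgz enb
Hunk 7: at line 5 remove [hwl,mmuhh] add [eck,stgt] -> 11 lines: grdh gqcb yuxr bpe rury rvif eck stgt xveug crgz enb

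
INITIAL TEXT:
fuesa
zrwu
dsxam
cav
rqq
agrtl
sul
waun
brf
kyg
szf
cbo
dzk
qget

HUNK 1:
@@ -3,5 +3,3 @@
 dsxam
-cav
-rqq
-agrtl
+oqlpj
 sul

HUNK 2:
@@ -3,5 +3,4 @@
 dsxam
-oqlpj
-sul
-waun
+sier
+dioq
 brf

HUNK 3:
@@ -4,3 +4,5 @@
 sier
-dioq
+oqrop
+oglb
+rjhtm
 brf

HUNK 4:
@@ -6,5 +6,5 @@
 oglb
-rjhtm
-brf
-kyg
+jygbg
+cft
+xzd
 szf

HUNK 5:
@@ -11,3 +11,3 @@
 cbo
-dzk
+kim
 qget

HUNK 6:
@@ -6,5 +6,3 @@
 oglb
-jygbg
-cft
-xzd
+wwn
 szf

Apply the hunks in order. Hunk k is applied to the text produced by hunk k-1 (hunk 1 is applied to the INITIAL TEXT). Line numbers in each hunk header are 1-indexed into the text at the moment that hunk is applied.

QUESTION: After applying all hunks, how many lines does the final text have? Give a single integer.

Hunk 1: at line 3 remove [cav,rqq,agrtl] add [oqlpj] -> 12 lines: fuesa zrwu dsxam oqlpj sul waun brf kyg szf cbo dzk qget
Hunk 2: at line 3 remove [oqlpj,sul,waun] add [sier,dioq] -> 11 lines: fuesa zrwu dsxam sier dioq brf kyg szf cbo dzk qget
Hunk 3: at line 4 remove [dioq] add [oqrop,oglb,rjhtm] -> 13 lines: fuesa zrwu dsxam sier oqrop oglb rjhtm brf kyg szf cbo dzk qget
Hunk 4: at line 6 remove [rjhtm,brf,kyg] add [jygbg,cft,xzd] -> 13 lines: fuesa zrwu dsxam sier oqrop oglb jygbg cft xzd szf cbo dzk qget
Hunk 5: at line 11 remove [dzk] add [kim] -> 13 lines: fuesa zrwu dsxam sier oqrop oglb jygbg cft xzd szf cbo kim qget
Hunk 6: at line 6 remove [jygbg,cft,xzd] add [wwn] -> 11 lines: fuesa zrwu dsxam sier oqrop oglb wwn szf cbo kim qget
Final line count: 11

Answer: 11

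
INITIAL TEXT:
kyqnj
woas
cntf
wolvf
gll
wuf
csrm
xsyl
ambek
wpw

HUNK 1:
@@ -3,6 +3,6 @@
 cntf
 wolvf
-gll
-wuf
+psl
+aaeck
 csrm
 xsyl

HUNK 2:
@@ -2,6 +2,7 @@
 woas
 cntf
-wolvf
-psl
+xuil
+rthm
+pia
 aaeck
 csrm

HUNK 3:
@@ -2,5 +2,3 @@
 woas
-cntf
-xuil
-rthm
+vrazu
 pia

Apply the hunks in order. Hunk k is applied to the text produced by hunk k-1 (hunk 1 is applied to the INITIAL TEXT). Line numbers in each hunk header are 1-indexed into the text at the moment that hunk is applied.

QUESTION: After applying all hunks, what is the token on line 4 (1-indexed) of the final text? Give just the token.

Hunk 1: at line 3 remove [gll,wuf] add [psl,aaeck] -> 10 lines: kyqnj woas cntf wolvf psl aaeck csrm xsyl ambek wpw
Hunk 2: at line 2 remove [wolvf,psl] add [xuil,rthm,pia] -> 11 lines: kyqnj woas cntf xuil rthm pia aaeck csrm xsyl ambek wpw
Hunk 3: at line 2 remove [cntf,xuil,rthm] add [vrazu] -> 9 lines: kyqnj woas vrazu pia aaeck csrm xsyl ambek wpw
Final line 4: pia

Answer: pia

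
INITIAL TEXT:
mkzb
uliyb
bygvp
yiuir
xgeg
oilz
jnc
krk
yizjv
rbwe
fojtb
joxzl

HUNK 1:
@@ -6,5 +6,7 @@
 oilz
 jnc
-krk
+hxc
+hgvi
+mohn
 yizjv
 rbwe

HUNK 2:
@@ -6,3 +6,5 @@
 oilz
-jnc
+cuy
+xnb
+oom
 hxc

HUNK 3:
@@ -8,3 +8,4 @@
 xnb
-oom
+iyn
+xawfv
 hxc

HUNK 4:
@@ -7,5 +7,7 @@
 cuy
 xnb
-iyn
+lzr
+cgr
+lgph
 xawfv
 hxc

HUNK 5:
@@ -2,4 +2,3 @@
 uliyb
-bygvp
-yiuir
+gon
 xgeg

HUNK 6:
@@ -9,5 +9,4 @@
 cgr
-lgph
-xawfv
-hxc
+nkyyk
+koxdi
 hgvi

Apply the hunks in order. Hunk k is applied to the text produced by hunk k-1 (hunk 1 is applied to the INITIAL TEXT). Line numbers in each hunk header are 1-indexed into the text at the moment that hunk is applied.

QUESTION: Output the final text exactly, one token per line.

Answer: mkzb
uliyb
gon
xgeg
oilz
cuy
xnb
lzr
cgr
nkyyk
koxdi
hgvi
mohn
yizjv
rbwe
fojtb
joxzl

Derivation:
Hunk 1: at line 6 remove [krk] add [hxc,hgvi,mohn] -> 14 lines: mkzb uliyb bygvp yiuir xgeg oilz jnc hxc hgvi mohn yizjv rbwe fojtb joxzl
Hunk 2: at line 6 remove [jnc] add [cuy,xnb,oom] -> 16 lines: mkzb uliyb bygvp yiuir xgeg oilz cuy xnb oom hxc hgvi mohn yizjv rbwe fojtb joxzl
Hunk 3: at line 8 remove [oom] add [iyn,xawfv] -> 17 lines: mkzb uliyb bygvp yiuir xgeg oilz cuy xnb iyn xawfv hxc hgvi mohn yizjv rbwe fojtb joxzl
Hunk 4: at line 7 remove [iyn] add [lzr,cgr,lgph] -> 19 lines: mkzb uliyb bygvp yiuir xgeg oilz cuy xnb lzr cgr lgph xawfv hxc hgvi mohn yizjv rbwe fojtb joxzl
Hunk 5: at line 2 remove [bygvp,yiuir] add [gon] -> 18 lines: mkzb uliyb gon xgeg oilz cuy xnb lzr cgr lgph xawfv hxc hgvi mohn yizjv rbwe fojtb joxzl
Hunk 6: at line 9 remove [lgph,xawfv,hxc] add [nkyyk,koxdi] -> 17 lines: mkzb uliyb gon xgeg oilz cuy xnb lzr cgr nkyyk koxdi hgvi mohn yizjv rbwe fojtb joxzl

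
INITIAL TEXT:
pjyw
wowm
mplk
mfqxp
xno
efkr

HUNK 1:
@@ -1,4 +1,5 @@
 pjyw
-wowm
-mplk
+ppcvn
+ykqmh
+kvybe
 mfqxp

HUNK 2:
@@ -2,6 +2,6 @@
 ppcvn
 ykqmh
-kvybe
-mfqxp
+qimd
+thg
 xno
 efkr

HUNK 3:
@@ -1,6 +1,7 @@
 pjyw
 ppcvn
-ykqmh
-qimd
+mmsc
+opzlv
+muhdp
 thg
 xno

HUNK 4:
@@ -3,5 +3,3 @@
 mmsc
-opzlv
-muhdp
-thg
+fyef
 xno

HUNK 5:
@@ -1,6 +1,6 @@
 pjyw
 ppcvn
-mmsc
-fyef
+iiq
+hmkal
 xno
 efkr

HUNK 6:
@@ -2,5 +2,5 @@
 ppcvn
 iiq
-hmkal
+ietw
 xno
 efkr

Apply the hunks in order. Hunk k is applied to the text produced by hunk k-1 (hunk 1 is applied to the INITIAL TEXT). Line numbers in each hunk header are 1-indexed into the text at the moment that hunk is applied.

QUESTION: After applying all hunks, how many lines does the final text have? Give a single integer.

Answer: 6

Derivation:
Hunk 1: at line 1 remove [wowm,mplk] add [ppcvn,ykqmh,kvybe] -> 7 lines: pjyw ppcvn ykqmh kvybe mfqxp xno efkr
Hunk 2: at line 2 remove [kvybe,mfqxp] add [qimd,thg] -> 7 lines: pjyw ppcvn ykqmh qimd thg xno efkr
Hunk 3: at line 1 remove [ykqmh,qimd] add [mmsc,opzlv,muhdp] -> 8 lines: pjyw ppcvn mmsc opzlv muhdp thg xno efkr
Hunk 4: at line 3 remove [opzlv,muhdp,thg] add [fyef] -> 6 lines: pjyw ppcvn mmsc fyef xno efkr
Hunk 5: at line 1 remove [mmsc,fyef] add [iiq,hmkal] -> 6 lines: pjyw ppcvn iiq hmkal xno efkr
Hunk 6: at line 2 remove [hmkal] add [ietw] -> 6 lines: pjyw ppcvn iiq ietw xno efkr
Final line count: 6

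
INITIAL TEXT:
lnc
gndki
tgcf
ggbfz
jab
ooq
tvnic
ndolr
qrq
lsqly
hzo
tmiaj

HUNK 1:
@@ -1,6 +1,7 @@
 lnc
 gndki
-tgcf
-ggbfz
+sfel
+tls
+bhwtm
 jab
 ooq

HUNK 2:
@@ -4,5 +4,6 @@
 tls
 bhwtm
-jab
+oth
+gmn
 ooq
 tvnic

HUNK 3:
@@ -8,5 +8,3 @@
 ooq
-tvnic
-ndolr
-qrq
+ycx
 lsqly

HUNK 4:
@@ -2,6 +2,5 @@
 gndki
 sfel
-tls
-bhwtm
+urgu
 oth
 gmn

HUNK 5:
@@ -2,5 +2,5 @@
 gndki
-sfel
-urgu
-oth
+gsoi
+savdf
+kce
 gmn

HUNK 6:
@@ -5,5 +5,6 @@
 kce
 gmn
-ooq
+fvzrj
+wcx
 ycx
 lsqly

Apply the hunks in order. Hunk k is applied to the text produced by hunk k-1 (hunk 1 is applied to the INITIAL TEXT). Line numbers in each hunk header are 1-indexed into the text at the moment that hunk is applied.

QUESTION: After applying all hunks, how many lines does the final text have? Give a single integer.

Hunk 1: at line 1 remove [tgcf,ggbfz] add [sfel,tls,bhwtm] -> 13 lines: lnc gndki sfel tls bhwtm jab ooq tvnic ndolr qrq lsqly hzo tmiaj
Hunk 2: at line 4 remove [jab] add [oth,gmn] -> 14 lines: lnc gndki sfel tls bhwtm oth gmn ooq tvnic ndolr qrq lsqly hzo tmiaj
Hunk 3: at line 8 remove [tvnic,ndolr,qrq] add [ycx] -> 12 lines: lnc gndki sfel tls bhwtm oth gmn ooq ycx lsqly hzo tmiaj
Hunk 4: at line 2 remove [tls,bhwtm] add [urgu] -> 11 lines: lnc gndki sfel urgu oth gmn ooq ycx lsqly hzo tmiaj
Hunk 5: at line 2 remove [sfel,urgu,oth] add [gsoi,savdf,kce] -> 11 lines: lnc gndki gsoi savdf kce gmn ooq ycx lsqly hzo tmiaj
Hunk 6: at line 5 remove [ooq] add [fvzrj,wcx] -> 12 lines: lnc gndki gsoi savdf kce gmn fvzrj wcx ycx lsqly hzo tmiaj
Final line count: 12

Answer: 12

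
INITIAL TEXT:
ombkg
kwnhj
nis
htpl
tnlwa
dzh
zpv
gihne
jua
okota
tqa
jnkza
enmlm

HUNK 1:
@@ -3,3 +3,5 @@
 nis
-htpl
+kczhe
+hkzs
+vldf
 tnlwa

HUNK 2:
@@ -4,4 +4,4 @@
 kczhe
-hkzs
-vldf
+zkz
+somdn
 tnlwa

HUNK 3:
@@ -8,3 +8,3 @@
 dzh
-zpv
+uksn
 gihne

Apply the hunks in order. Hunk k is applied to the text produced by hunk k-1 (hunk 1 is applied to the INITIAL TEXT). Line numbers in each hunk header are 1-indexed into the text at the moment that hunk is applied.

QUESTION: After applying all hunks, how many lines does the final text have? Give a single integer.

Hunk 1: at line 3 remove [htpl] add [kczhe,hkzs,vldf] -> 15 lines: ombkg kwnhj nis kczhe hkzs vldf tnlwa dzh zpv gihne jua okota tqa jnkza enmlm
Hunk 2: at line 4 remove [hkzs,vldf] add [zkz,somdn] -> 15 lines: ombkg kwnhj nis kczhe zkz somdn tnlwa dzh zpv gihne jua okota tqa jnkza enmlm
Hunk 3: at line 8 remove [zpv] add [uksn] -> 15 lines: ombkg kwnhj nis kczhe zkz somdn tnlwa dzh uksn gihne jua okota tqa jnkza enmlm
Final line count: 15

Answer: 15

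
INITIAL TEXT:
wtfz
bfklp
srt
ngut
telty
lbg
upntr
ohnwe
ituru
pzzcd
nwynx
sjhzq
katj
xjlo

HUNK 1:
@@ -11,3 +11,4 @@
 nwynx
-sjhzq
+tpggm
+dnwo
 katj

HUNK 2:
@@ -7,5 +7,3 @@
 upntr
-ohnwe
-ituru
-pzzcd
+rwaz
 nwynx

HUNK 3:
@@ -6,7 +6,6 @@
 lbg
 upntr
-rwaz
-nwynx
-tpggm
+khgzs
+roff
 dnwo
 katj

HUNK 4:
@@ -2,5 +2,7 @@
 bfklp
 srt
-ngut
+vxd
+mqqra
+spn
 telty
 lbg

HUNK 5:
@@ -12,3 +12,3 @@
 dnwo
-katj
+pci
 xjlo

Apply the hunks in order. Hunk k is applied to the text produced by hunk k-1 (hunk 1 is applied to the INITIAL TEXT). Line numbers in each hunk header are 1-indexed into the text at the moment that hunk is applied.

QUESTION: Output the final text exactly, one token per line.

Hunk 1: at line 11 remove [sjhzq] add [tpggm,dnwo] -> 15 lines: wtfz bfklp srt ngut telty lbg upntr ohnwe ituru pzzcd nwynx tpggm dnwo katj xjlo
Hunk 2: at line 7 remove [ohnwe,ituru,pzzcd] add [rwaz] -> 13 lines: wtfz bfklp srt ngut telty lbg upntr rwaz nwynx tpggm dnwo katj xjlo
Hunk 3: at line 6 remove [rwaz,nwynx,tpggm] add [khgzs,roff] -> 12 lines: wtfz bfklp srt ngut telty lbg upntr khgzs roff dnwo katj xjlo
Hunk 4: at line 2 remove [ngut] add [vxd,mqqra,spn] -> 14 lines: wtfz bfklp srt vxd mqqra spn telty lbg upntr khgzs roff dnwo katj xjlo
Hunk 5: at line 12 remove [katj] add [pci] -> 14 lines: wtfz bfklp srt vxd mqqra spn telty lbg upntr khgzs roff dnwo pci xjlo

Answer: wtfz
bfklp
srt
vxd
mqqra
spn
telty
lbg
upntr
khgzs
roff
dnwo
pci
xjlo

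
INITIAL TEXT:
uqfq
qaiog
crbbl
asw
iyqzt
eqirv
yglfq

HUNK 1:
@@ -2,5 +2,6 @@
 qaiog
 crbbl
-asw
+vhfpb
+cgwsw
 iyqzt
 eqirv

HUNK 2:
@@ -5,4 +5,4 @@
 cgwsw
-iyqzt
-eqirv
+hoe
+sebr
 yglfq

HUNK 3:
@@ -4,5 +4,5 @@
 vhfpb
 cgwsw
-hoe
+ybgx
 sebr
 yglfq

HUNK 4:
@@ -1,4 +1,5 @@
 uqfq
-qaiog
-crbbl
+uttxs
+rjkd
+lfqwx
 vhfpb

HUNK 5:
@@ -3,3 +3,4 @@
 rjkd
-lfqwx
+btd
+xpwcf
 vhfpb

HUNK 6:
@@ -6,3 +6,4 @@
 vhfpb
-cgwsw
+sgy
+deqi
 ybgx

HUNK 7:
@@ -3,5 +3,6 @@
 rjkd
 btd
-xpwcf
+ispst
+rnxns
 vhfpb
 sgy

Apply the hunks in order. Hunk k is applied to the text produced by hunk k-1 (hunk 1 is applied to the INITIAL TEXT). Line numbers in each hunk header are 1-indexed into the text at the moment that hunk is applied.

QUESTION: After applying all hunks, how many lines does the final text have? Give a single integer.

Answer: 12

Derivation:
Hunk 1: at line 2 remove [asw] add [vhfpb,cgwsw] -> 8 lines: uqfq qaiog crbbl vhfpb cgwsw iyqzt eqirv yglfq
Hunk 2: at line 5 remove [iyqzt,eqirv] add [hoe,sebr] -> 8 lines: uqfq qaiog crbbl vhfpb cgwsw hoe sebr yglfq
Hunk 3: at line 4 remove [hoe] add [ybgx] -> 8 lines: uqfq qaiog crbbl vhfpb cgwsw ybgx sebr yglfq
Hunk 4: at line 1 remove [qaiog,crbbl] add [uttxs,rjkd,lfqwx] -> 9 lines: uqfq uttxs rjkd lfqwx vhfpb cgwsw ybgx sebr yglfq
Hunk 5: at line 3 remove [lfqwx] add [btd,xpwcf] -> 10 lines: uqfq uttxs rjkd btd xpwcf vhfpb cgwsw ybgx sebr yglfq
Hunk 6: at line 6 remove [cgwsw] add [sgy,deqi] -> 11 lines: uqfq uttxs rjkd btd xpwcf vhfpb sgy deqi ybgx sebr yglfq
Hunk 7: at line 3 remove [xpwcf] add [ispst,rnxns] -> 12 lines: uqfq uttxs rjkd btd ispst rnxns vhfpb sgy deqi ybgx sebr yglfq
Final line count: 12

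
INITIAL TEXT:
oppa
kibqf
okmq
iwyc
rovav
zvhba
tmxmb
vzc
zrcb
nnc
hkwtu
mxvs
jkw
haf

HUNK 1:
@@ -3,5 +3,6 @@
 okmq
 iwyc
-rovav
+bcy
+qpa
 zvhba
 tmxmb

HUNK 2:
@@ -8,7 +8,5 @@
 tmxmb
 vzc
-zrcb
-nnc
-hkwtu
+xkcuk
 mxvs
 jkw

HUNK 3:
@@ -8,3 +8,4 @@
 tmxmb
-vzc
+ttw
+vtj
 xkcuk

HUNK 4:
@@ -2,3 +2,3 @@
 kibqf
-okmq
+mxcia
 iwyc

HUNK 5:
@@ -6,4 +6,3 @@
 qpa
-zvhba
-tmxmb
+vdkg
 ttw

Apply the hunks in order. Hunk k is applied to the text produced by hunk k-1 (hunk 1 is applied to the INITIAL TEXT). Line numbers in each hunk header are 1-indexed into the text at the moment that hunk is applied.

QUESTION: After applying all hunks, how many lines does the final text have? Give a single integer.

Answer: 13

Derivation:
Hunk 1: at line 3 remove [rovav] add [bcy,qpa] -> 15 lines: oppa kibqf okmq iwyc bcy qpa zvhba tmxmb vzc zrcb nnc hkwtu mxvs jkw haf
Hunk 2: at line 8 remove [zrcb,nnc,hkwtu] add [xkcuk] -> 13 lines: oppa kibqf okmq iwyc bcy qpa zvhba tmxmb vzc xkcuk mxvs jkw haf
Hunk 3: at line 8 remove [vzc] add [ttw,vtj] -> 14 lines: oppa kibqf okmq iwyc bcy qpa zvhba tmxmb ttw vtj xkcuk mxvs jkw haf
Hunk 4: at line 2 remove [okmq] add [mxcia] -> 14 lines: oppa kibqf mxcia iwyc bcy qpa zvhba tmxmb ttw vtj xkcuk mxvs jkw haf
Hunk 5: at line 6 remove [zvhba,tmxmb] add [vdkg] -> 13 lines: oppa kibqf mxcia iwyc bcy qpa vdkg ttw vtj xkcuk mxvs jkw haf
Final line count: 13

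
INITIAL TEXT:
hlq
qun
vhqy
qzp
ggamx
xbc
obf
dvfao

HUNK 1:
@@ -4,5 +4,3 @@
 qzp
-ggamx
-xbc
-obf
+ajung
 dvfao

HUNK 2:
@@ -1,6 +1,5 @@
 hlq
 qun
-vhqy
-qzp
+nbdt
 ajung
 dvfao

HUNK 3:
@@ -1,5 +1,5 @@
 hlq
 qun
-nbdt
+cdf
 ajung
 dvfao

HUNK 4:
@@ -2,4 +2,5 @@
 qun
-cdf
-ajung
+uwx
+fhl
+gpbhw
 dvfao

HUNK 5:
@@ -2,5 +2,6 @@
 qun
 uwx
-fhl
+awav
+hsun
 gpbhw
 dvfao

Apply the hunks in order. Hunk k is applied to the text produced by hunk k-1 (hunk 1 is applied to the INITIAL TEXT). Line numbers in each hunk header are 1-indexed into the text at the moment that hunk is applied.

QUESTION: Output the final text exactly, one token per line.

Answer: hlq
qun
uwx
awav
hsun
gpbhw
dvfao

Derivation:
Hunk 1: at line 4 remove [ggamx,xbc,obf] add [ajung] -> 6 lines: hlq qun vhqy qzp ajung dvfao
Hunk 2: at line 1 remove [vhqy,qzp] add [nbdt] -> 5 lines: hlq qun nbdt ajung dvfao
Hunk 3: at line 1 remove [nbdt] add [cdf] -> 5 lines: hlq qun cdf ajung dvfao
Hunk 4: at line 2 remove [cdf,ajung] add [uwx,fhl,gpbhw] -> 6 lines: hlq qun uwx fhl gpbhw dvfao
Hunk 5: at line 2 remove [fhl] add [awav,hsun] -> 7 lines: hlq qun uwx awav hsun gpbhw dvfao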